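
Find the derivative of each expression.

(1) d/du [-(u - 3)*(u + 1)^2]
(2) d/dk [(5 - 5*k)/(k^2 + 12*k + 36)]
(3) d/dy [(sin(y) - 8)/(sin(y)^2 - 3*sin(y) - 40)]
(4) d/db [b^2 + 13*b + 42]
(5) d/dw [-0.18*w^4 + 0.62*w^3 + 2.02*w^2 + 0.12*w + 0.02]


(1) = (5 - 3*u)*(u + 1)
(2) = 5*(k - 8)/(k^3 + 18*k^2 + 108*k + 216)
(3) = -cos(y)/(sin(y) + 5)^2
(4) = 2*b + 13
(5) = -0.72*w^3 + 1.86*w^2 + 4.04*w + 0.12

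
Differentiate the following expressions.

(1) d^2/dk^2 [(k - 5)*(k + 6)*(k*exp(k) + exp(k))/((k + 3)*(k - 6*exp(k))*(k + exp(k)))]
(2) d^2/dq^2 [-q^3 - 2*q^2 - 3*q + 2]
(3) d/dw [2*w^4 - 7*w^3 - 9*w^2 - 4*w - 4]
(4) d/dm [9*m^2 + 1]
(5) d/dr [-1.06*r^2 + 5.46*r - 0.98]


(1) = (2*(k - 5)*(k + 1)*(k + 3)^2*(k + 6)*(k - 6*exp(k))^2*(exp(k) + 1)^2 - 2*(k - 5)*(k + 1)*(k + 3)^2*(k + 6)*(k - 6*exp(k))*(k + exp(k))*(exp(k) + 1)*(6*exp(k) - 1) + 2*(k - 5)*(k + 1)*(k + 3)^2*(k + 6)*(k + exp(k))^2*(6*exp(k) - 1)^2 + 2*(k - 5)*(k + 1)*(k + 3)*(k + 6)*(k - 6*exp(k))^2*(k + exp(k))*(exp(k) + 1) - 2*(k - 5)*(k + 1)*(k + 3)*(k + 6)*(k - 6*exp(k))*(k + exp(k))^2*(6*exp(k) - 1) + 2*(k - 5)*(k + 1)*(k + 6)*(k - 6*exp(k))^2*(k + exp(k))^2 + (k + 3)^2*(k - 6*exp(k))^2*(k + exp(k))^2*(2*k + 2*(k - 5)*(k + 2) + (k - 5)*(k + 3)*(k + 6) + 2*(k + 2)*(k + 6) + 2) - (k + 3)^2*(k - 6*exp(k))^2*(k + exp(k))*((k - 5)*(k + 1)*(k + 6)*exp(k) + 2*(k - 5)*(k + 1)*(exp(k) + 1) + 2*(k - 5)*(k + 2)*(k + 6)*(exp(k) + 1) + 2*(k + 1)*(k + 6)*(exp(k) + 1)) + 2*(k + 3)^2*(k - 6*exp(k))*(k + exp(k))^2*(3*(k - 5)*(k + 1)*(k + 6)*exp(k) + (k - 5)*(k + 1)*(6*exp(k) - 1) + (k - 5)*(k + 2)*(k + 6)*(6*exp(k) - 1) + (k + 1)*(k + 6)*(6*exp(k) - 1)) - 2*(k + 3)*(k - 6*exp(k))^2*(k + exp(k))^2*((k - 5)*(k + 1) + (k - 5)*(k + 2)*(k + 6) + (k + 1)*(k + 6)))*exp(k)/((k + 3)^3*(k - 6*exp(k))^3*(k + exp(k))^3)
(2) = -6*q - 4
(3) = 8*w^3 - 21*w^2 - 18*w - 4
(4) = 18*m
(5) = 5.46 - 2.12*r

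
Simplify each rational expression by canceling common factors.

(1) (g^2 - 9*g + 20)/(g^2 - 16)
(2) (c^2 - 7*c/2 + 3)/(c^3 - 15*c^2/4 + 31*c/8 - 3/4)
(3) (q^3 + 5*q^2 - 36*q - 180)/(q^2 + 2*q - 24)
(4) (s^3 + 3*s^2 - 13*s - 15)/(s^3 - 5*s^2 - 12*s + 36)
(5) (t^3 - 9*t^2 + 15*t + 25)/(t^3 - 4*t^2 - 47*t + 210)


(1) = (g - 5)/(g + 4)
(2) = 4/(4*c - 1)
(3) = (q^2 - q - 30)/(q - 4)
(4) = (s^3 + 3*s^2 - 13*s - 15)/(s^3 - 5*s^2 - 12*s + 36)
(5) = (t^2 - 4*t - 5)/(t^2 + t - 42)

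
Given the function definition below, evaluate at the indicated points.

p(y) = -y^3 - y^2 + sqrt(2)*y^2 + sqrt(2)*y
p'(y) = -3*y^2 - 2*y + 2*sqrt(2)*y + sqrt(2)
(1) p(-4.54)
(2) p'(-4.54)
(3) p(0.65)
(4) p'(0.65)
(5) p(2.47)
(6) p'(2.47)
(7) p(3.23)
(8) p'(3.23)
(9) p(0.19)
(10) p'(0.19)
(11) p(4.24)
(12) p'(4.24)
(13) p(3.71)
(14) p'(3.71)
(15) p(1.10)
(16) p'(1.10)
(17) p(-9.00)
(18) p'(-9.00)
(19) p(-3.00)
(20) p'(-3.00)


(1) = 95.69
(2) = -64.18
(3) = 0.82
(4) = 0.69
(5) = -9.05
(6) = -14.84
(7) = -24.81
(8) = -27.21
(9) = 0.28
(10) = 1.46
(11) = -62.78
(12) = -49.01
(13) = -40.12
(14) = -36.80
(15) = 0.73
(16) = -1.30
(17) = 749.82
(18) = -249.04
(19) = 26.49
(20) = -28.07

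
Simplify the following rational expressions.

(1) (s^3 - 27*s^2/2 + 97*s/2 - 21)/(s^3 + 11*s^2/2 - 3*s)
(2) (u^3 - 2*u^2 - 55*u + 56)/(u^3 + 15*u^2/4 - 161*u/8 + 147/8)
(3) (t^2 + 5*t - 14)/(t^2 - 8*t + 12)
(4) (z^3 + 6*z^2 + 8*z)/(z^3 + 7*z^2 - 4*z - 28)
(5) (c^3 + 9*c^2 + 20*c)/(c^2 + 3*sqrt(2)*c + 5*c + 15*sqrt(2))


(1) = (s^2 - 13*s + 42)/(s^2 + 6*s)
(2) = (8*u^2 - 72*u + 64)/(8*u^2 - 26*u + 21)
(3) = (t + 7)/(t - 6)
(4) = (z^2 + 4*z)/(z^2 + 5*z - 14)
(5) = (c^2 + 4*c)/(c + 3*sqrt(2))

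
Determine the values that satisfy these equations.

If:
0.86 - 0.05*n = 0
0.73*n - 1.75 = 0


Then:
No Solution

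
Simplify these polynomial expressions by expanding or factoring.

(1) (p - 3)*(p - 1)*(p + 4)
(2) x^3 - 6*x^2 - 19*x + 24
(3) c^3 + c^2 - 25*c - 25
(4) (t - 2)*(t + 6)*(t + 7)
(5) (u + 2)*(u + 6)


(1) = p^3 - 13*p + 12
(2) = (x - 8)*(x - 1)*(x + 3)
(3) = (c - 5)*(c + 1)*(c + 5)
(4) = t^3 + 11*t^2 + 16*t - 84
(5) = u^2 + 8*u + 12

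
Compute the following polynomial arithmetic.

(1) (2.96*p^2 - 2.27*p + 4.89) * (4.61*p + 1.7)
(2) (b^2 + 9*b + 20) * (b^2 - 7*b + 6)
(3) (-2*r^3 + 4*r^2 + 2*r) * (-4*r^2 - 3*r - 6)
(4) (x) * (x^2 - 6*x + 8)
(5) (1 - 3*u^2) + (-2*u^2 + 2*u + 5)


(1) = 13.6456*p^3 - 5.4327*p^2 + 18.6839*p + 8.313
(2) = b^4 + 2*b^3 - 37*b^2 - 86*b + 120
(3) = 8*r^5 - 10*r^4 - 8*r^3 - 30*r^2 - 12*r
(4) = x^3 - 6*x^2 + 8*x
(5) = -5*u^2 + 2*u + 6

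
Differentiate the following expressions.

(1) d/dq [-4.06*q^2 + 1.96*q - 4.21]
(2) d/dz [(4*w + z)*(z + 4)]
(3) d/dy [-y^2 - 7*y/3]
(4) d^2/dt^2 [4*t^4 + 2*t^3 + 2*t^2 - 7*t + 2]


(1) = 1.96 - 8.12*q
(2) = 4*w + 2*z + 4
(3) = -2*y - 7/3
(4) = 48*t^2 + 12*t + 4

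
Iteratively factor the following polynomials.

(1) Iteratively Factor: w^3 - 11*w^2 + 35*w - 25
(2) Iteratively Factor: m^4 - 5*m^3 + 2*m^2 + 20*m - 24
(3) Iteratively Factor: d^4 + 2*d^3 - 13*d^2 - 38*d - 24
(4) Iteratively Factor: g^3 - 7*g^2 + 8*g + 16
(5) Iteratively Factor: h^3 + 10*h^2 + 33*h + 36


(1) = (w - 5)*(w^2 - 6*w + 5) = (w - 5)^2*(w - 1)
(2) = (m - 2)*(m^3 - 3*m^2 - 4*m + 12) = (m - 2)^2*(m^2 - m - 6) = (m - 3)*(m - 2)^2*(m + 2)
(3) = (d - 4)*(d^3 + 6*d^2 + 11*d + 6) = (d - 4)*(d + 3)*(d^2 + 3*d + 2) = (d - 4)*(d + 2)*(d + 3)*(d + 1)
(4) = (g - 4)*(g^2 - 3*g - 4) = (g - 4)*(g + 1)*(g - 4)
(5) = (h + 3)*(h^2 + 7*h + 12) = (h + 3)*(h + 4)*(h + 3)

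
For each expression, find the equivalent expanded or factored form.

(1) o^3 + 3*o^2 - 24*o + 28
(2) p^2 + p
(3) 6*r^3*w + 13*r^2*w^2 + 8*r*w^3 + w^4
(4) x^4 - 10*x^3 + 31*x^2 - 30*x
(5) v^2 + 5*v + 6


(1) = (o - 2)^2*(o + 7)
(2) = p*(p + 1)
(3) = w*(r + w)^2*(6*r + w)
(4) = x*(x - 5)*(x - 3)*(x - 2)
(5) = (v + 2)*(v + 3)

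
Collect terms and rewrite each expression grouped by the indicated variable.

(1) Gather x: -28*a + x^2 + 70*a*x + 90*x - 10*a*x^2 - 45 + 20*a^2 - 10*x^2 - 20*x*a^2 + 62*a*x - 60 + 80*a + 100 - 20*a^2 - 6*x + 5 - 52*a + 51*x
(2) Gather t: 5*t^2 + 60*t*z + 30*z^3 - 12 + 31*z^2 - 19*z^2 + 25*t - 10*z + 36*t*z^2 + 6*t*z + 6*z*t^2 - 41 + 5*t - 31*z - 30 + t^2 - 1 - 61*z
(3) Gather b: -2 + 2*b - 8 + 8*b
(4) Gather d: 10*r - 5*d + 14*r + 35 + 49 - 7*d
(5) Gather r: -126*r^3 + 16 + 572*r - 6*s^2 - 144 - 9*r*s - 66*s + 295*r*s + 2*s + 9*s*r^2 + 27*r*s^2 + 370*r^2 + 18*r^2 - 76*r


(1) = x^2*(-10*a - 9) + x*(-20*a^2 + 132*a + 135)
(2) = t^2*(6*z + 6) + t*(36*z^2 + 66*z + 30) + 30*z^3 + 12*z^2 - 102*z - 84
(3) = 10*b - 10
(4) = -12*d + 24*r + 84
(5) = -126*r^3 + r^2*(9*s + 388) + r*(27*s^2 + 286*s + 496) - 6*s^2 - 64*s - 128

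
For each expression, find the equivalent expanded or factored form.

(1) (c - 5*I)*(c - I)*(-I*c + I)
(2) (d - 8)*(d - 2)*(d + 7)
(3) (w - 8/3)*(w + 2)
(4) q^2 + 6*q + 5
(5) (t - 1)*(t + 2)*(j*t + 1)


(1) = -I*c^3 - 6*c^2 + I*c^2 + 6*c + 5*I*c - 5*I
(2) = d^3 - 3*d^2 - 54*d + 112
(3) = w^2 - 2*w/3 - 16/3
(4) = (q + 1)*(q + 5)
(5) = j*t^3 + j*t^2 - 2*j*t + t^2 + t - 2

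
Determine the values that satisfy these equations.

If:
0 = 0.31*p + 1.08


Then:
p = -3.48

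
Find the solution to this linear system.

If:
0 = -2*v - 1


Then:
v = -1/2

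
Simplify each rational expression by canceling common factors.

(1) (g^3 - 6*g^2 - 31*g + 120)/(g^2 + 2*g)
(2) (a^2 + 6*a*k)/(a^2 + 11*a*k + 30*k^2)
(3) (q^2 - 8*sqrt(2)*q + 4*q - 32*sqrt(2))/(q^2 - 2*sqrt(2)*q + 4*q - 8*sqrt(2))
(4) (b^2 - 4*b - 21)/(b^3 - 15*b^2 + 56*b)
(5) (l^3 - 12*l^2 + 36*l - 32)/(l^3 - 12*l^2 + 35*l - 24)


(1) = (g^3 - 6*g^2 - 31*g + 120)/(g^2 + 2*g)
(2) = a/(a + 5*k)
(3) = (q - 8*sqrt(2))/(q - 2*sqrt(2))
(4) = (b + 3)/(b^2 - 8*b)
(5) = (l^2 - 4*l + 4)/(l^2 - 4*l + 3)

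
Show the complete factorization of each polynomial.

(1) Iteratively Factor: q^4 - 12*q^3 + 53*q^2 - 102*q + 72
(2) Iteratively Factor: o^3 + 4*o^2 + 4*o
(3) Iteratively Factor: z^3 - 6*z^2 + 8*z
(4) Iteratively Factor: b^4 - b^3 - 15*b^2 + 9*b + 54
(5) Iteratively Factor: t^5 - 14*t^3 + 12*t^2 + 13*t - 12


(1) = (q - 3)*(q^3 - 9*q^2 + 26*q - 24) = (q - 4)*(q - 3)*(q^2 - 5*q + 6) = (q - 4)*(q - 3)*(q - 2)*(q - 3)
(2) = (o + 2)*(o^2 + 2*o) = o*(o + 2)*(o + 2)
(3) = (z - 4)*(z^2 - 2*z) = z*(z - 4)*(z - 2)
(4) = (b + 2)*(b^3 - 3*b^2 - 9*b + 27) = (b - 3)*(b + 2)*(b^2 - 9) = (b - 3)^2*(b + 2)*(b + 3)
(5) = (t + 4)*(t^4 - 4*t^3 + 2*t^2 + 4*t - 3) = (t - 1)*(t + 4)*(t^3 - 3*t^2 - t + 3) = (t - 1)*(t + 1)*(t + 4)*(t^2 - 4*t + 3) = (t - 1)^2*(t + 1)*(t + 4)*(t - 3)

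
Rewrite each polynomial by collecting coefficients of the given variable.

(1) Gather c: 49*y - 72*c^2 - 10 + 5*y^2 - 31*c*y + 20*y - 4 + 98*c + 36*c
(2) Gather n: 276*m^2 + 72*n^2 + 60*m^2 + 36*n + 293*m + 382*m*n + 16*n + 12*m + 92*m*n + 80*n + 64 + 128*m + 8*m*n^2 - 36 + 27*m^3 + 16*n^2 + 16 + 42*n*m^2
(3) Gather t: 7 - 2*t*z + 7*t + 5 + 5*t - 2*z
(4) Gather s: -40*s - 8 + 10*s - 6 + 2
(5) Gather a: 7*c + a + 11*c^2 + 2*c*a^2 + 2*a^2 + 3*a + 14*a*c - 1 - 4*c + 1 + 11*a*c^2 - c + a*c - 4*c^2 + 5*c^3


(1) = -72*c^2 + c*(134 - 31*y) + 5*y^2 + 69*y - 14
(2) = 27*m^3 + 336*m^2 + 433*m + n^2*(8*m + 88) + n*(42*m^2 + 474*m + 132) + 44
(3) = t*(12 - 2*z) - 2*z + 12
(4) = -30*s - 12
(5) = a^2*(2*c + 2) + a*(11*c^2 + 15*c + 4) + 5*c^3 + 7*c^2 + 2*c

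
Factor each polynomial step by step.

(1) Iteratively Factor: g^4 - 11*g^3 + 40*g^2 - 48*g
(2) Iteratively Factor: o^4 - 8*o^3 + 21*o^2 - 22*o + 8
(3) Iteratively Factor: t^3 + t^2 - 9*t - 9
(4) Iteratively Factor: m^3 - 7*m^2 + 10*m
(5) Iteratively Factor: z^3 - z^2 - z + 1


(1) = (g)*(g^3 - 11*g^2 + 40*g - 48) = g*(g - 4)*(g^2 - 7*g + 12) = g*(g - 4)^2*(g - 3)
(2) = (o - 2)*(o^3 - 6*o^2 + 9*o - 4) = (o - 2)*(o - 1)*(o^2 - 5*o + 4) = (o - 4)*(o - 2)*(o - 1)*(o - 1)
(3) = (t + 1)*(t^2 - 9) = (t + 1)*(t + 3)*(t - 3)
(4) = (m - 2)*(m^2 - 5*m) = m*(m - 2)*(m - 5)
(5) = (z - 1)*(z^2 - 1) = (z - 1)*(z + 1)*(z - 1)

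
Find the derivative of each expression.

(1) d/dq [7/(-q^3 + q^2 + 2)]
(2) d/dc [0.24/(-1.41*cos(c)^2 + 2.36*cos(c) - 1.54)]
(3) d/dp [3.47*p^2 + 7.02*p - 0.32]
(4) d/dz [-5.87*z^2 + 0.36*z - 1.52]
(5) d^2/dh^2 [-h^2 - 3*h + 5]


(1) = 7*q*(3*q - 2)/(-q^3 + q^2 + 2)^2
(2) = (0.5664 - 0.6768*cos(c))*sin(c)/(1.41*cos(c)^2 - 2.36*cos(c) + 1.54)^2
(3) = 6.94*p + 7.02
(4) = 0.36 - 11.74*z
(5) = -2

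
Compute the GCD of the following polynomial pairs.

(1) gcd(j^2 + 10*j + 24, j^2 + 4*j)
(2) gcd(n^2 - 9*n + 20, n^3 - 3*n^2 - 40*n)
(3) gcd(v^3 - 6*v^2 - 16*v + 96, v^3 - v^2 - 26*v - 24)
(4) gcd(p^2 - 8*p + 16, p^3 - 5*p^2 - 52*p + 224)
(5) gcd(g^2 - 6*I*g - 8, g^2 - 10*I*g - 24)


(1) = gcd((j + 4)*(j + 6), j*(j + 4)) = j + 4
(2) = 1
(3) = gcd((v - 6)*(v - 4)*(v + 4), (v - 6)*(v + 1)*(v + 4)) = v^2 - 2*v - 24
(4) = p - 4
(5) = gcd((g - 4*I)*(g - 2*I), (g - 6*I)*(g - 4*I)) = g - 4*I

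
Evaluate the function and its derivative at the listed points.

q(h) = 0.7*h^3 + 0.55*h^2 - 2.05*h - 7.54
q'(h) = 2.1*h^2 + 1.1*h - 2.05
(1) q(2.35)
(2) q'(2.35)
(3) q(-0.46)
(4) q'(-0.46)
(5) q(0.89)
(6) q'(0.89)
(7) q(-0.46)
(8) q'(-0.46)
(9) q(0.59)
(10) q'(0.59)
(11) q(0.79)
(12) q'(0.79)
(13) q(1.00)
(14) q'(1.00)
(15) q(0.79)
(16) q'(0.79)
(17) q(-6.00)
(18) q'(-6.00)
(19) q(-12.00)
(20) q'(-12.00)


(1) = -0.24
(2) = 12.13
(3) = -6.55
(4) = -2.11
(5) = -8.44
(6) = 0.59
(7) = -6.55
(8) = -2.11
(9) = -8.41
(10) = -0.67
(11) = -8.47
(12) = 0.13
(13) = -8.34
(14) = 1.15
(15) = -8.47
(16) = 0.13
(17) = -126.64
(18) = 66.95
(19) = -1113.34
(20) = 287.15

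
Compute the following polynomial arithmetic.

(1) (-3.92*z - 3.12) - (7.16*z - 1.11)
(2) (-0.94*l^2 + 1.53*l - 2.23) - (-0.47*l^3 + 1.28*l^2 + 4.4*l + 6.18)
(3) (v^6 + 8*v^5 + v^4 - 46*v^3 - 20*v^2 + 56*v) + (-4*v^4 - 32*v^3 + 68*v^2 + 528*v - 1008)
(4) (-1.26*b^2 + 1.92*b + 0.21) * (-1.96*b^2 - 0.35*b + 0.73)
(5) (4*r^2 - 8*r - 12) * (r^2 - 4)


(1) = -11.08*z - 2.01
(2) = 0.47*l^3 - 2.22*l^2 - 2.87*l - 8.41
(3) = v^6 + 8*v^5 - 3*v^4 - 78*v^3 + 48*v^2 + 584*v - 1008
(4) = 2.4696*b^4 - 3.3222*b^3 - 2.0034*b^2 + 1.3281*b + 0.1533
(5) = 4*r^4 - 8*r^3 - 28*r^2 + 32*r + 48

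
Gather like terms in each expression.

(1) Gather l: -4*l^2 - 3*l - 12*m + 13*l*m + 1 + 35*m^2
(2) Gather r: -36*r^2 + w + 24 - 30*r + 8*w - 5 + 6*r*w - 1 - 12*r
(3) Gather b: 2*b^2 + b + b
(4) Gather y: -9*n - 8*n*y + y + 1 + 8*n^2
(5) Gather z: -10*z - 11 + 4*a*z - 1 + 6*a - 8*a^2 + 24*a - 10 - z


(1) = -4*l^2 + l*(13*m - 3) + 35*m^2 - 12*m + 1
(2) = -36*r^2 + r*(6*w - 42) + 9*w + 18
(3) = 2*b^2 + 2*b
(4) = 8*n^2 - 9*n + y*(1 - 8*n) + 1
(5) = -8*a^2 + 30*a + z*(4*a - 11) - 22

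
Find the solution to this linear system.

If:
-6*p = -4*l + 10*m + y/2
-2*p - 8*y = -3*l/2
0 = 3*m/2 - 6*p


Then:
l = 367*y/61
m = 125*y/61
p = 125*y/244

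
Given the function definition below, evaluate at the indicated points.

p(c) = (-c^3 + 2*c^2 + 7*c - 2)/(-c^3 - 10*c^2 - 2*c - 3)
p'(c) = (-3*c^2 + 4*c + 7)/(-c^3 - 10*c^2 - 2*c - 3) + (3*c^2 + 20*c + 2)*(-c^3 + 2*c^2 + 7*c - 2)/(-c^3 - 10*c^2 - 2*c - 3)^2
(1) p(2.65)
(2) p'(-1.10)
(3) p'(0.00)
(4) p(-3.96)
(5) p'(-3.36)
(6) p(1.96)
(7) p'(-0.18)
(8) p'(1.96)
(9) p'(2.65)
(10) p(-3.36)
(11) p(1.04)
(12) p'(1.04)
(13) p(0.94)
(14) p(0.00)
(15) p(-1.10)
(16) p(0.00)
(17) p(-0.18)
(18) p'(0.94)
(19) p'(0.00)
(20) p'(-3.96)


(1) = -0.12
(2) = 0.82
(3) = -2.78
(4) = -0.71
(5) = 0.35
(6) = -0.22
(7) = -1.54
(8) = 0.16
(9) = 0.13
(10) = -0.49
(11) = -0.37
(12) = 0.10
(13) = -0.38
(14) = 0.67
(15) = 0.51
(16) = 0.67
(17) = 1.08
(18) = 0.05
(19) = -2.78
(20) = 0.38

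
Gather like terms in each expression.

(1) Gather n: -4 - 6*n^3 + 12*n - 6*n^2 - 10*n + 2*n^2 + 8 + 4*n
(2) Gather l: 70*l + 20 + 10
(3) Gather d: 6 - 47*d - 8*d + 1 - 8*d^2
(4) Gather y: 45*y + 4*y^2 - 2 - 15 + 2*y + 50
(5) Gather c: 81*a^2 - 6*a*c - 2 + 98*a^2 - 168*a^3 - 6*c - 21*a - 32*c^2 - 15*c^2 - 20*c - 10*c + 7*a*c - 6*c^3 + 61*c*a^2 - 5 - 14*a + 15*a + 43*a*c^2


(1) = -6*n^3 - 4*n^2 + 6*n + 4
(2) = 70*l + 30
(3) = -8*d^2 - 55*d + 7
(4) = 4*y^2 + 47*y + 33
(5) = -168*a^3 + 179*a^2 - 20*a - 6*c^3 + c^2*(43*a - 47) + c*(61*a^2 + a - 36) - 7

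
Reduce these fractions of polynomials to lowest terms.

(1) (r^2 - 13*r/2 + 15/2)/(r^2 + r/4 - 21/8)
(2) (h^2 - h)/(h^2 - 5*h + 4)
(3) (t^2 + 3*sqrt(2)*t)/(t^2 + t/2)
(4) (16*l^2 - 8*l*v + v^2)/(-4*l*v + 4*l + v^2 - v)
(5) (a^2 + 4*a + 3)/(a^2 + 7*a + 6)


(1) = (4*r - 20)/(4*r + 7)
(2) = h/(h - 4)
(3) = (2*t + 6*sqrt(2))/(2*t + 1)
(4) = (-4*l + v)/(v - 1)
(5) = (a + 3)/(a + 6)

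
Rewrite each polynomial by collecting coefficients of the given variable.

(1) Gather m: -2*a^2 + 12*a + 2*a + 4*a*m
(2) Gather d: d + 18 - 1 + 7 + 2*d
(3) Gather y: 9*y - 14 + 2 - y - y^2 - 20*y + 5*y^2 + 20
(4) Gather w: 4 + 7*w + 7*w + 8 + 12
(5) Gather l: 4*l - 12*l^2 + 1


(1) = -2*a^2 + 4*a*m + 14*a
(2) = 3*d + 24
(3) = 4*y^2 - 12*y + 8
(4) = 14*w + 24
(5) = -12*l^2 + 4*l + 1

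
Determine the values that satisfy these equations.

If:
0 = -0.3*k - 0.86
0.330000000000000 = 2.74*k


Then:
No Solution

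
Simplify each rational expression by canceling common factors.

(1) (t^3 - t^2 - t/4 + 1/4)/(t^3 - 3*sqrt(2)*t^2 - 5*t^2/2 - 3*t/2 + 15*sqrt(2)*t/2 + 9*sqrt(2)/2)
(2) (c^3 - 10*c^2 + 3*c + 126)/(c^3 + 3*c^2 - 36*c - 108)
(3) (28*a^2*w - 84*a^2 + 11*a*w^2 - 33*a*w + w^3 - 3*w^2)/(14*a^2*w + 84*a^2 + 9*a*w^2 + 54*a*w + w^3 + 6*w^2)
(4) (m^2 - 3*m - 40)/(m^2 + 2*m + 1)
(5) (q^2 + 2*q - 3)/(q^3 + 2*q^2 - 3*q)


(1) = (8*t^2 - 12*t + 4)/(8*t^2 + t*(-24*sqrt(2) - 24) + 72*sqrt(2))
(2) = (c - 7)/(c + 6)
(3) = (4*a*w - 12*a + w^2 - 3*w)/(2*a*w + 12*a + w^2 + 6*w)
(4) = (m^2 - 3*m - 40)/(m^2 + 2*m + 1)
(5) = 1/q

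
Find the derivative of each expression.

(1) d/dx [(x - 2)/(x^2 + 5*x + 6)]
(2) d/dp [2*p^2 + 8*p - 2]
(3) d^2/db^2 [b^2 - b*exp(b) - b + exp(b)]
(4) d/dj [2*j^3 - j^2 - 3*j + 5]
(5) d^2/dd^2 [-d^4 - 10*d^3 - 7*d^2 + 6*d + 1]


(1) = (x^2 + 5*x - (x - 2)*(2*x + 5) + 6)/(x^2 + 5*x + 6)^2
(2) = 4*p + 8
(3) = -b*exp(b) - exp(b) + 2
(4) = 6*j^2 - 2*j - 3
(5) = -12*d^2 - 60*d - 14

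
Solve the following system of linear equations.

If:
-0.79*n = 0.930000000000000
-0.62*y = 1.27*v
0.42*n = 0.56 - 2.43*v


Then:
n = -1.18
v = 0.43
y = -0.89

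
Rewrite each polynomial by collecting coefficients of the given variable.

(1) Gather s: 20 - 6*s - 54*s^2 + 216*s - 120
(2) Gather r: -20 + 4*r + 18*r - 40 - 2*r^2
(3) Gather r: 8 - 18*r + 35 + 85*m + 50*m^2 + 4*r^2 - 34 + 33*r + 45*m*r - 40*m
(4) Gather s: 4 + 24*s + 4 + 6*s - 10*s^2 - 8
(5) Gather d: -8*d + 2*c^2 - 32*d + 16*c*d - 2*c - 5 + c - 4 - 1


(1) = -54*s^2 + 210*s - 100
(2) = -2*r^2 + 22*r - 60
(3) = 50*m^2 + 45*m + 4*r^2 + r*(45*m + 15) + 9
(4) = -10*s^2 + 30*s
(5) = 2*c^2 - c + d*(16*c - 40) - 10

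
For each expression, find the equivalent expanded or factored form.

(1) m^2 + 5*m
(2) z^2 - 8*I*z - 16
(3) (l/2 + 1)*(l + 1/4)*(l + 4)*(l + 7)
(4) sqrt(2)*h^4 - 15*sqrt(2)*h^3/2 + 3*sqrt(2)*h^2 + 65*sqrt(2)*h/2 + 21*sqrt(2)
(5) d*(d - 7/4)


(1) = m*(m + 5)
(2) = (z - 4*I)^2
(3) = l^4/2 + 53*l^3/8 + 213*l^2/8 + 137*l/4 + 7
(4) = (h - 6)*(h - 7/2)*(h + 1)*(sqrt(2)*h + sqrt(2))
(5) = d^2 - 7*d/4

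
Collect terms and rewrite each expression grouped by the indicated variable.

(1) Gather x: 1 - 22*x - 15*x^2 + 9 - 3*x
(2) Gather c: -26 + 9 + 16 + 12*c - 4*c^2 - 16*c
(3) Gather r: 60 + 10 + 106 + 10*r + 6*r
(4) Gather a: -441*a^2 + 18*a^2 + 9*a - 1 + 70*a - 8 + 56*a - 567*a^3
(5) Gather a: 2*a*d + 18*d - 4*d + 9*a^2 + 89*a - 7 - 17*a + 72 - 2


(1) = -15*x^2 - 25*x + 10
(2) = -4*c^2 - 4*c - 1
(3) = 16*r + 176
(4) = -567*a^3 - 423*a^2 + 135*a - 9
(5) = 9*a^2 + a*(2*d + 72) + 14*d + 63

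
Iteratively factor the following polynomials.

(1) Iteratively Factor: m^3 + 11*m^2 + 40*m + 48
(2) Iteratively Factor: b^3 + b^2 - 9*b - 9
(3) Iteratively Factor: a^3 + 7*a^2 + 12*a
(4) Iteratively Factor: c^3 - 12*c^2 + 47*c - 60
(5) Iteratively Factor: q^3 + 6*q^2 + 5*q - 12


(1) = (m + 3)*(m^2 + 8*m + 16) = (m + 3)*(m + 4)*(m + 4)
(2) = (b - 3)*(b^2 + 4*b + 3) = (b - 3)*(b + 1)*(b + 3)
(3) = (a)*(a^2 + 7*a + 12) = a*(a + 3)*(a + 4)
(4) = (c - 5)*(c^2 - 7*c + 12) = (c - 5)*(c - 4)*(c - 3)
(5) = (q + 3)*(q^2 + 3*q - 4) = (q - 1)*(q + 3)*(q + 4)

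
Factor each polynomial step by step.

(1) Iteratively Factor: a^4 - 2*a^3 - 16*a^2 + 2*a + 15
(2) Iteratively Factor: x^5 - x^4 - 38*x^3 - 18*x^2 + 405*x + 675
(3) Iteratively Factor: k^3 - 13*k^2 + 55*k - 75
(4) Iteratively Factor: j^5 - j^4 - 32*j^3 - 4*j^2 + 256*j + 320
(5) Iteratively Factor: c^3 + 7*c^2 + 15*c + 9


(1) = (a - 5)*(a^3 + 3*a^2 - a - 3) = (a - 5)*(a + 3)*(a^2 - 1) = (a - 5)*(a - 1)*(a + 3)*(a + 1)
(2) = (x + 3)*(x^4 - 4*x^3 - 26*x^2 + 60*x + 225) = (x - 5)*(x + 3)*(x^3 + x^2 - 21*x - 45) = (x - 5)*(x + 3)^2*(x^2 - 2*x - 15) = (x - 5)*(x + 3)^3*(x - 5)
(3) = (k - 3)*(k^2 - 10*k + 25) = (k - 5)*(k - 3)*(k - 5)
(4) = (j + 4)*(j^4 - 5*j^3 - 12*j^2 + 44*j + 80) = (j + 2)*(j + 4)*(j^3 - 7*j^2 + 2*j + 40) = (j - 4)*(j + 2)*(j + 4)*(j^2 - 3*j - 10) = (j - 4)*(j + 2)^2*(j + 4)*(j - 5)
(5) = (c + 3)*(c^2 + 4*c + 3) = (c + 3)^2*(c + 1)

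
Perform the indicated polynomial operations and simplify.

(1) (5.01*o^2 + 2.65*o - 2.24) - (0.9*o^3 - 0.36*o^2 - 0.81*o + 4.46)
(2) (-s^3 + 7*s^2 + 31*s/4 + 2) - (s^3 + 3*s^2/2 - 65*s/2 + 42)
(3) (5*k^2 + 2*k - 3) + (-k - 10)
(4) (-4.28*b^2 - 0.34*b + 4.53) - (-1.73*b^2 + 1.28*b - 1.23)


(1) = -0.9*o^3 + 5.37*o^2 + 3.46*o - 6.7
(2) = -2*s^3 + 11*s^2/2 + 161*s/4 - 40
(3) = 5*k^2 + k - 13
(4) = -2.55*b^2 - 1.62*b + 5.76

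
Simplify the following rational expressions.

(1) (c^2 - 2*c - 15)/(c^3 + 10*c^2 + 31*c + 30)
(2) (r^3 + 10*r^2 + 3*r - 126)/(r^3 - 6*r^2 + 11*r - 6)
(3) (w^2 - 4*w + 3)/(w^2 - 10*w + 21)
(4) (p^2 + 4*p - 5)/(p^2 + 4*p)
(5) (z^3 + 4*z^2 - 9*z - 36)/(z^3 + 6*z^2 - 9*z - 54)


(1) = (c - 5)/(c^2 + 7*c + 10)
(2) = (r^2 + 13*r + 42)/(r^2 - 3*r + 2)
(3) = (w - 1)/(w - 7)
(4) = (p^2 + 4*p - 5)/(p^2 + 4*p)
(5) = (z + 4)/(z + 6)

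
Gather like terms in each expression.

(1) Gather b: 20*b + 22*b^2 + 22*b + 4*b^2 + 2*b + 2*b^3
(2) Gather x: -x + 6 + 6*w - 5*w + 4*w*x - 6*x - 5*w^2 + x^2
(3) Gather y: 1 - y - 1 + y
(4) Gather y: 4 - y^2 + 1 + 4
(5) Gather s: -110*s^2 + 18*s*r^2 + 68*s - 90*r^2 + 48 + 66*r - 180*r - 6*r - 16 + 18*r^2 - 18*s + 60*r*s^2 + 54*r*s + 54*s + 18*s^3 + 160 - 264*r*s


(1) = 2*b^3 + 26*b^2 + 44*b
(2) = -5*w^2 + w + x^2 + x*(4*w - 7) + 6
(3) = 0
(4) = 9 - y^2
(5) = -72*r^2 - 120*r + 18*s^3 + s^2*(60*r - 110) + s*(18*r^2 - 210*r + 104) + 192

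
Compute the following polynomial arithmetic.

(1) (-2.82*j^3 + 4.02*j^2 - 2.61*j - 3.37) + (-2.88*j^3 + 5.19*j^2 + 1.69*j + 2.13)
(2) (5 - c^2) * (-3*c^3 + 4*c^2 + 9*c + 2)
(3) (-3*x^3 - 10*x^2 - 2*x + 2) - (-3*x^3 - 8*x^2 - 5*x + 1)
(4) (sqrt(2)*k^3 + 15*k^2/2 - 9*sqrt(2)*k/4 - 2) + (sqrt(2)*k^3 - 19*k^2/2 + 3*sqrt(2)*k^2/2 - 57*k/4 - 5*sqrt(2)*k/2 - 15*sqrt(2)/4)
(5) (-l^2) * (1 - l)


(1) = -5.7*j^3 + 9.21*j^2 - 0.92*j - 1.24
(2) = 3*c^5 - 4*c^4 - 24*c^3 + 18*c^2 + 45*c + 10
(3) = -2*x^2 + 3*x + 1
(4) = 2*sqrt(2)*k^3 - 2*k^2 + 3*sqrt(2)*k^2/2 - 57*k/4 - 19*sqrt(2)*k/4 - 15*sqrt(2)/4 - 2
(5) = l^3 - l^2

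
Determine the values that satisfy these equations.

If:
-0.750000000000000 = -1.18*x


Then:
x = 0.64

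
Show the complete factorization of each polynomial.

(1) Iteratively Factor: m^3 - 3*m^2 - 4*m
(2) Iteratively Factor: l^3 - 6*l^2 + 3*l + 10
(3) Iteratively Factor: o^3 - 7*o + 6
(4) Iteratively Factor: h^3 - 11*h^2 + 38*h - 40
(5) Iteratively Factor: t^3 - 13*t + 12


(1) = (m)*(m^2 - 3*m - 4) = m*(m - 4)*(m + 1)
(2) = (l - 5)*(l^2 - l - 2) = (l - 5)*(l + 1)*(l - 2)
(3) = (o + 3)*(o^2 - 3*o + 2) = (o - 1)*(o + 3)*(o - 2)
(4) = (h - 2)*(h^2 - 9*h + 20) = (h - 5)*(h - 2)*(h - 4)
(5) = (t + 4)*(t^2 - 4*t + 3) = (t - 3)*(t + 4)*(t - 1)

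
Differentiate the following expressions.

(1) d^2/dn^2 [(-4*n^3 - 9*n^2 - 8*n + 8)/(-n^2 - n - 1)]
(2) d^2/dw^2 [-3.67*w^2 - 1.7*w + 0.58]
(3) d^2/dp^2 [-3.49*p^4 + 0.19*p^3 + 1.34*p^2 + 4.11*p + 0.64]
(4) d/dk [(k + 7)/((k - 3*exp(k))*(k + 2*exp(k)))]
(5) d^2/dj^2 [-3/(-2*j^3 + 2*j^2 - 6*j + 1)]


(1) = 2*(-n^3 - 39*n^2 - 36*n + 1)/(n^6 + 3*n^5 + 6*n^4 + 7*n^3 + 6*n^2 + 3*n + 1)
(2) = -7.34000000000000
(3) = -41.88*p^2 + 1.14*p + 2.68
(4) = (-(k + 7)*(k - 3*exp(k))*(2*exp(k) + 1) + (k + 7)*(k + 2*exp(k))*(3*exp(k) - 1) + (k - 3*exp(k))*(k + 2*exp(k)))/((k - 3*exp(k))^2*(k + 2*exp(k))^2)
(5) = 12*((1 - 3*j)*(2*j^3 - 2*j^2 + 6*j - 1) + 2*(3*j^2 - 2*j + 3)^2)/(2*j^3 - 2*j^2 + 6*j - 1)^3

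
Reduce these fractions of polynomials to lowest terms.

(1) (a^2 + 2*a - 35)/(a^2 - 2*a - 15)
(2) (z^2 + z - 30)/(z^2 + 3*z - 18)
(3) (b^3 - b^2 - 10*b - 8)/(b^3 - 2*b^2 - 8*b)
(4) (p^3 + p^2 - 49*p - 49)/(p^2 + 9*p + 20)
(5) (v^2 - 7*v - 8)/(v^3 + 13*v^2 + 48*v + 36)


(1) = (a + 7)/(a + 3)
(2) = (z - 5)/(z - 3)
(3) = (b + 1)/b
(4) = (p^3 + p^2 - 49*p - 49)/(p^2 + 9*p + 20)
(5) = (v - 8)/(v^2 + 12*v + 36)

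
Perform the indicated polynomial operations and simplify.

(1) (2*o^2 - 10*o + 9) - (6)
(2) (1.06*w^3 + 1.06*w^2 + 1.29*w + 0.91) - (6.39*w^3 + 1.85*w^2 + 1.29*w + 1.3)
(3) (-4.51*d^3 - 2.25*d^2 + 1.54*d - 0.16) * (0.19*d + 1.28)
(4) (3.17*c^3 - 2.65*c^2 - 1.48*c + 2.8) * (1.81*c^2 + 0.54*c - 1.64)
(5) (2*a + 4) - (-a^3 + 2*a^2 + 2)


(1) = 2*o^2 - 10*o + 3
(2) = -5.33*w^3 - 0.79*w^2 - 0.39
(3) = -0.8569*d^4 - 6.2003*d^3 - 2.5874*d^2 + 1.9408*d - 0.2048
(4) = 5.7377*c^5 - 3.0847*c^4 - 9.3086*c^3 + 8.6148*c^2 + 3.9392*c - 4.592
(5) = a^3 - 2*a^2 + 2*a + 2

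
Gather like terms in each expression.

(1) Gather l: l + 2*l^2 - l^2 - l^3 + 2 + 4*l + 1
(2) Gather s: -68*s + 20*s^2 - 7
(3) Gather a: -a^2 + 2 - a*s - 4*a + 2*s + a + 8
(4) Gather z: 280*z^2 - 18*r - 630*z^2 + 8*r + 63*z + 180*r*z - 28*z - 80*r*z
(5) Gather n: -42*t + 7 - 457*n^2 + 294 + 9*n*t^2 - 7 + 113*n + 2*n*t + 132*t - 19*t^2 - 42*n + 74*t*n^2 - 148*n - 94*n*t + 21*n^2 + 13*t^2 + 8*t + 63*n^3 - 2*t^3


(1) = -l^3 + l^2 + 5*l + 3
(2) = 20*s^2 - 68*s - 7
(3) = -a^2 + a*(-s - 3) + 2*s + 10
(4) = -10*r - 350*z^2 + z*(100*r + 35)
(5) = 63*n^3 + n^2*(74*t - 436) + n*(9*t^2 - 92*t - 77) - 2*t^3 - 6*t^2 + 98*t + 294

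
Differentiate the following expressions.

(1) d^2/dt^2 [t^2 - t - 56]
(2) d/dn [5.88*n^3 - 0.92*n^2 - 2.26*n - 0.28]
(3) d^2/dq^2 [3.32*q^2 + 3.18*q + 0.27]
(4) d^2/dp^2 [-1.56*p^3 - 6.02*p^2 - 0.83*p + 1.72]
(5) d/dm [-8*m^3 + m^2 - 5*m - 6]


(1) = 2
(2) = 17.64*n^2 - 1.84*n - 2.26
(3) = 6.64000000000000
(4) = -9.36*p - 12.04
(5) = -24*m^2 + 2*m - 5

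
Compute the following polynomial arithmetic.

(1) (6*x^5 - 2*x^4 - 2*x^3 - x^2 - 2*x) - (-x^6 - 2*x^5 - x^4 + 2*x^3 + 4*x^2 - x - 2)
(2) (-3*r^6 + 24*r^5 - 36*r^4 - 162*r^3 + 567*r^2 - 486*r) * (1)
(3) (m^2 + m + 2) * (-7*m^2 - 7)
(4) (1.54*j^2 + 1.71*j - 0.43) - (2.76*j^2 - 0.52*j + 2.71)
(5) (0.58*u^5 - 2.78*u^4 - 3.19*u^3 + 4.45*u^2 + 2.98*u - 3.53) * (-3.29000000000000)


(1) = x^6 + 8*x^5 - x^4 - 4*x^3 - 5*x^2 - x + 2
(2) = -3*r^6 + 24*r^5 - 36*r^4 - 162*r^3 + 567*r^2 - 486*r
(3) = -7*m^4 - 7*m^3 - 21*m^2 - 7*m - 14
(4) = -1.22*j^2 + 2.23*j - 3.14
(5) = -1.9082*u^5 + 9.1462*u^4 + 10.4951*u^3 - 14.6405*u^2 - 9.8042*u + 11.6137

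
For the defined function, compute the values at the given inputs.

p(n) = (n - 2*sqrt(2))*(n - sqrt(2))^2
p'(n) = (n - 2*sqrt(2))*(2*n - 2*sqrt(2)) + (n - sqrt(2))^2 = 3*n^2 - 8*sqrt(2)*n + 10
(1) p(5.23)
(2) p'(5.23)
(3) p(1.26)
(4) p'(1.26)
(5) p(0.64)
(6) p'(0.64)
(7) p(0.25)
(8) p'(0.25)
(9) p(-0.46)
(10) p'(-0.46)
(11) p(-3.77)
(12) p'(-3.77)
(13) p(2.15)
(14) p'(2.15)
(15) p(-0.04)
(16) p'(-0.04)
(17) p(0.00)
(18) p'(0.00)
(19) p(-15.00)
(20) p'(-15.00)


(1) = 34.97
(2) = 32.89
(3) = -0.04
(4) = 0.51
(5) = -1.31
(6) = 3.99
(7) = -3.49
(8) = 7.36
(9) = -11.55
(10) = 15.84
(11) = -177.34
(12) = 95.29
(13) = -0.37
(14) = -0.46
(15) = -6.07
(16) = 10.46
(17) = -5.66
(18) = 10.00
(19) = -4803.45
(20) = 854.71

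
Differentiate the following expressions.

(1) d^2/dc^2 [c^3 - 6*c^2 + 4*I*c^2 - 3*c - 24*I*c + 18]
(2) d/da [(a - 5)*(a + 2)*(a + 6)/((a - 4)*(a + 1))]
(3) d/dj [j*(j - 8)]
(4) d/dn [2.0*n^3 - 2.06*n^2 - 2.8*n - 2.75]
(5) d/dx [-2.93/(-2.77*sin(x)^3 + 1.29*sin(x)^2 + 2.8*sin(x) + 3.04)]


(1) = 6*c - 12 + 8*I
(2) = (a^4 - 6*a^3 + 7*a^2 + 96*a - 68)/(a^4 - 6*a^3 + a^2 + 24*a + 16)
(3) = 2*j - 8
(4) = 6.0*n^2 - 4.12*n - 2.8
(5) = (-24.3483*sin(x)^2 + 7.5594*sin(x) + 8.204)*cos(x)/(-2.77*sin(x)^3 + 1.29*sin(x)^2 + 2.8*sin(x) + 3.04)^2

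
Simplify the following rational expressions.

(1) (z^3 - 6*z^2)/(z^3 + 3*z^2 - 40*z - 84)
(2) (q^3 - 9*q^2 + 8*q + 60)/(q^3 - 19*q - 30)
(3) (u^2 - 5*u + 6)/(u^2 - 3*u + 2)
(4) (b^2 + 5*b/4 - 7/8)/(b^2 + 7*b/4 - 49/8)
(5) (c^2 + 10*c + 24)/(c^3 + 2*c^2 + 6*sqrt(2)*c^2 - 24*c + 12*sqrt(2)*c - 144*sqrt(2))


(1) = z^2/(z^2 + 9*z + 14)
(2) = (q - 6)/(q + 3)
(3) = (u - 3)/(u - 1)
(4) = (8*b^2 + 10*b - 7)/(8*b^2 + 14*b - 49)
(5) = (c + 4)/(c^2 + c*(-4 + 6*sqrt(2)) - 24*sqrt(2))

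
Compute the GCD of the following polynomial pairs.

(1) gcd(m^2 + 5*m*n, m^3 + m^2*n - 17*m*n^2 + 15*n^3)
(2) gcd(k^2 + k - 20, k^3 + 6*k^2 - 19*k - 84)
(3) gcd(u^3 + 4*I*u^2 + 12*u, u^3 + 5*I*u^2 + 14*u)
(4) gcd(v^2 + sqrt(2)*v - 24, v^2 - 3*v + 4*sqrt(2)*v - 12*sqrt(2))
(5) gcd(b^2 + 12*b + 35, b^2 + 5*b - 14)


(1) = gcd(m*(m + 5*n), (m - 3*n)*(m - n)*(m + 5*n)) = m + 5*n
(2) = k - 4
(3) = gcd(u*(u - 2*I)*(u + 6*I), u*(u - 2*I)*(u + 7*I)) = u^2 - 2*I*u
(4) = v + 4*sqrt(2)
(5) = b + 7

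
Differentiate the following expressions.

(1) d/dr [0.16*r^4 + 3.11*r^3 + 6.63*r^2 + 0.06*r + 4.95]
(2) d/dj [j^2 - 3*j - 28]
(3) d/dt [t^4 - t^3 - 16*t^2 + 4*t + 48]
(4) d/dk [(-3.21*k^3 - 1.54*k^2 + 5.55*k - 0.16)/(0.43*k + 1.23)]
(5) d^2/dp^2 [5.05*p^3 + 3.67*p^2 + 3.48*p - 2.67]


(1) = 0.64*r^3 + 9.33*r^2 + 13.26*r + 0.06
(2) = 2*j - 3
(3) = 4*t^3 - 3*t^2 - 32*t + 4
(4) = (-2.7606*k^3 - 12.5071*k^2 - 3.7884*k + 6.8953)/(0.1849*k^2 + 1.0578*k + 1.5129)
(5) = 30.3*p + 7.34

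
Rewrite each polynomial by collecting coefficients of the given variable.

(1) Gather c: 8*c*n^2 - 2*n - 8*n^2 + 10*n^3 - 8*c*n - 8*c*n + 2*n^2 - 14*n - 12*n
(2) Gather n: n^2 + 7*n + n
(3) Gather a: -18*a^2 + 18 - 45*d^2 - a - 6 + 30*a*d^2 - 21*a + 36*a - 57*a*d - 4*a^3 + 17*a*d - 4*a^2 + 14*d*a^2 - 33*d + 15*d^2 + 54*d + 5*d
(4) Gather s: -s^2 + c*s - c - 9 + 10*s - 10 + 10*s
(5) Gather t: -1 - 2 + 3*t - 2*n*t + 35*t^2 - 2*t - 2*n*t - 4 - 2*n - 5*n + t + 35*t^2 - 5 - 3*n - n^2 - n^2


(1) = c*(8*n^2 - 16*n) + 10*n^3 - 6*n^2 - 28*n
(2) = n^2 + 8*n
(3) = -4*a^3 + a^2*(14*d - 22) + a*(30*d^2 - 40*d + 14) - 30*d^2 + 26*d + 12
(4) = -c - s^2 + s*(c + 20) - 19
(5) = -2*n^2 - 10*n + 70*t^2 + t*(2 - 4*n) - 12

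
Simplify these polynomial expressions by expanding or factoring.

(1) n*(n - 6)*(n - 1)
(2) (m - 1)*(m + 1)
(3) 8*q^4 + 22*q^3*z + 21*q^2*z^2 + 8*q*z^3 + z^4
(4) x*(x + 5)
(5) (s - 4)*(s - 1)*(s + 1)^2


(1) = n^3 - 7*n^2 + 6*n
(2) = m^2 - 1
(3) = (q + z)^2*(2*q + z)*(4*q + z)
(4) = x^2 + 5*x
(5) = s^4 - 3*s^3 - 5*s^2 + 3*s + 4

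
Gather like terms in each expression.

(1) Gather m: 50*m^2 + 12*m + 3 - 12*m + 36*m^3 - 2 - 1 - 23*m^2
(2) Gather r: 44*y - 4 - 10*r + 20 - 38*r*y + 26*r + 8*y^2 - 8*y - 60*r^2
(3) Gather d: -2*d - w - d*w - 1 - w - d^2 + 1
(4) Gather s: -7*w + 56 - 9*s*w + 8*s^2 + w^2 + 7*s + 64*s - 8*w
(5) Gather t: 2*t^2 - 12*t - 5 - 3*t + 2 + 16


(1) = 36*m^3 + 27*m^2
(2) = -60*r^2 + r*(16 - 38*y) + 8*y^2 + 36*y + 16
(3) = -d^2 + d*(-w - 2) - 2*w
(4) = 8*s^2 + s*(71 - 9*w) + w^2 - 15*w + 56
(5) = 2*t^2 - 15*t + 13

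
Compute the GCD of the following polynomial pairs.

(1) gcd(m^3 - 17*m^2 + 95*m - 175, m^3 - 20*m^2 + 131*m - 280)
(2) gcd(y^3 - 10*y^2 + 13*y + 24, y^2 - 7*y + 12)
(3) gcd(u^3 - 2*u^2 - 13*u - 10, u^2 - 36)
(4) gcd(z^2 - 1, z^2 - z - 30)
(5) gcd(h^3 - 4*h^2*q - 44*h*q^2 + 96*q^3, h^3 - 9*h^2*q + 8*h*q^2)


(1) = gcd((m - 7)*(m - 5)^2, (m - 8)*(m - 7)*(m - 5)) = m^2 - 12*m + 35
(2) = y - 3
(3) = 1
(4) = gcd((z - 1)*(z + 1), (z - 6)*(z + 5)) = 1
(5) = -h + 8*q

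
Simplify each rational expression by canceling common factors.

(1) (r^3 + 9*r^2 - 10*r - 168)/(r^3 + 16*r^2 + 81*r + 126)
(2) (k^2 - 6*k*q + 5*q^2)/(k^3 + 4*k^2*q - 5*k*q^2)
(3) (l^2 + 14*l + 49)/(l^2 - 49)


(1) = (r - 4)/(r + 3)
(2) = (k - 5*q)/(k^2 + 5*k*q)
(3) = (l + 7)/(l - 7)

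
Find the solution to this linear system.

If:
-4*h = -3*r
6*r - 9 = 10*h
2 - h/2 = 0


Then:
No Solution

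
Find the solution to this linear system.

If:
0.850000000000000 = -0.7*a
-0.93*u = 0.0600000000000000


Then:
a = -1.21
u = -0.06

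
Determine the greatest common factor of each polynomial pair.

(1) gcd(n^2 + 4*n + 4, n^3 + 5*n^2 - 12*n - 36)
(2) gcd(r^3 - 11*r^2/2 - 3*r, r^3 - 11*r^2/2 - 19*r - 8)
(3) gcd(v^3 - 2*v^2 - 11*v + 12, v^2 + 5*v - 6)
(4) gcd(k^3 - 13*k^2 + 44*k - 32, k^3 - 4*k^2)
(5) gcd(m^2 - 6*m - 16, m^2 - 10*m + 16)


(1) = n + 2
(2) = r + 1/2
(3) = gcd((v - 4)*(v - 1)*(v + 3), (v - 1)*(v + 6)) = v - 1
(4) = k - 4
(5) = m - 8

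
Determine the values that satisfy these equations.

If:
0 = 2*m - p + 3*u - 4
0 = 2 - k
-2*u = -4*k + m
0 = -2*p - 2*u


Then:
No Solution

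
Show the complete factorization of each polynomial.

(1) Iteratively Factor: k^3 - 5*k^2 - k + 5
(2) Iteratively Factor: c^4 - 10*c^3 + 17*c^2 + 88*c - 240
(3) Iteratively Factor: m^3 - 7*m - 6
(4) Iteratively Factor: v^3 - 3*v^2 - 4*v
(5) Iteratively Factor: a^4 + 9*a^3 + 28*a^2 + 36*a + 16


(1) = (k + 1)*(k^2 - 6*k + 5) = (k - 5)*(k + 1)*(k - 1)
(2) = (c + 3)*(c^3 - 13*c^2 + 56*c - 80) = (c - 4)*(c + 3)*(c^2 - 9*c + 20) = (c - 4)^2*(c + 3)*(c - 5)
(3) = (m + 2)*(m^2 - 2*m - 3) = (m + 1)*(m + 2)*(m - 3)
(4) = (v - 4)*(v^2 + v) = v*(v - 4)*(v + 1)
(5) = (a + 2)*(a^3 + 7*a^2 + 14*a + 8) = (a + 1)*(a + 2)*(a^2 + 6*a + 8) = (a + 1)*(a + 2)*(a + 4)*(a + 2)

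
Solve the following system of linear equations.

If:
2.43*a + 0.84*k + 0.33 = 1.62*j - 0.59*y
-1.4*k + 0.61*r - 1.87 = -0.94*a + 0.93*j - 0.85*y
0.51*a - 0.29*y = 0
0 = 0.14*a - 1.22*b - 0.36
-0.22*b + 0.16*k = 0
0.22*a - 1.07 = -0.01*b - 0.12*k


Then:
a = 4.67
b = 0.24
j = 10.38
k = 0.33
r = 1.00
y = 8.22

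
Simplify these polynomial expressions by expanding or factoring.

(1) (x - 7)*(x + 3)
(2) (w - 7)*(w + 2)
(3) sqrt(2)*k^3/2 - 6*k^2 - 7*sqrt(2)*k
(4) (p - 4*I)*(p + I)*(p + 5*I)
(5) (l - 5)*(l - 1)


(1) = x^2 - 4*x - 21
(2) = w^2 - 5*w - 14
(3) = k*(k - 7*sqrt(2))*(sqrt(2)*k/2 + 1)
(4) = p^3 + 2*I*p^2 + 19*p + 20*I
(5) = l^2 - 6*l + 5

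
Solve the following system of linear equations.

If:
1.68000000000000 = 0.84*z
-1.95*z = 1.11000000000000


Then:
No Solution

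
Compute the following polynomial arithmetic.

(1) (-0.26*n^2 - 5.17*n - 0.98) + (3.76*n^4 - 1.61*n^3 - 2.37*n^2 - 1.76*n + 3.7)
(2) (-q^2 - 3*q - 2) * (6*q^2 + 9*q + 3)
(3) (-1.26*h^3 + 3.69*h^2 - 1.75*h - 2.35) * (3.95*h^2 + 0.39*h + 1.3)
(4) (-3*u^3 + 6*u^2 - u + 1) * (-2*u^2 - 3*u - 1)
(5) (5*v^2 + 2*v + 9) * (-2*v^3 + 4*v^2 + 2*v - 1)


(1) = 3.76*n^4 - 1.61*n^3 - 2.63*n^2 - 6.93*n + 2.72
(2) = -6*q^4 - 27*q^3 - 42*q^2 - 27*q - 6
(3) = -4.977*h^5 + 14.0841*h^4 - 7.1114*h^3 - 5.168*h^2 - 3.1915*h - 3.055
(4) = 6*u^5 - 3*u^4 - 13*u^3 - 5*u^2 - 2*u - 1
(5) = -10*v^5 + 16*v^4 + 35*v^2 + 16*v - 9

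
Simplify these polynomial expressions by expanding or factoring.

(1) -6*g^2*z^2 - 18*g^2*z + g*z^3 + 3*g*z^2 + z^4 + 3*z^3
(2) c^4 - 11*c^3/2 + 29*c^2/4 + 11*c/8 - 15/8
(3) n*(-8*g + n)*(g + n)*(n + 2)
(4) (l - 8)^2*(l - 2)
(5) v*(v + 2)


(1) = z*(-2*g + z)*(3*g + z)*(z + 3)
(2) = (c - 3)*(c - 5/2)*(c - 1/2)*(c + 1/2)
(3) = -8*g^2*n^2 - 16*g^2*n - 7*g*n^3 - 14*g*n^2 + n^4 + 2*n^3
(4) = l^3 - 18*l^2 + 96*l - 128
(5) = v^2 + 2*v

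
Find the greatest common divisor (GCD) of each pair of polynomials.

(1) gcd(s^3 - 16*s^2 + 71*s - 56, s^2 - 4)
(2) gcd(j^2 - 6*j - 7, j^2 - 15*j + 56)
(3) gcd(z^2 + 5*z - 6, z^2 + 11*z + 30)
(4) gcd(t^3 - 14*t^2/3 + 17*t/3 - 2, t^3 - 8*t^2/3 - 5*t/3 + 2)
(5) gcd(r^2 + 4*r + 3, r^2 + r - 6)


(1) = gcd((s - 8)*(s - 7)*(s - 1), (s - 2)*(s + 2)) = 1
(2) = gcd((j - 7)*(j + 1), (j - 8)*(j - 7)) = j - 7
(3) = gcd((z - 1)*(z + 6), (z + 5)*(z + 6)) = z + 6
(4) = gcd((t - 3)*(t - 1)*(t - 2/3), (t - 3)*(t - 2/3)*(t + 1)) = t^2 - 11*t/3 + 2
(5) = r + 3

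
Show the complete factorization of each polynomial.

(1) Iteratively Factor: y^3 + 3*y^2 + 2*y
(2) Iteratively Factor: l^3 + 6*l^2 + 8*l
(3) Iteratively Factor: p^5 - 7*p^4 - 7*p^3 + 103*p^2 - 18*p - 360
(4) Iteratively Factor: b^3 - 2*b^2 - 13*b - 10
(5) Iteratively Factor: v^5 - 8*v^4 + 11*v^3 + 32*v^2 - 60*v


(1) = (y + 2)*(y^2 + y) = (y + 1)*(y + 2)*(y)
(2) = (l + 4)*(l^2 + 2*l) = (l + 2)*(l + 4)*(l)
(3) = (p - 3)*(p^4 - 4*p^3 - 19*p^2 + 46*p + 120) = (p - 4)*(p - 3)*(p^3 - 19*p - 30) = (p - 4)*(p - 3)*(p + 3)*(p^2 - 3*p - 10) = (p - 5)*(p - 4)*(p - 3)*(p + 3)*(p + 2)
(4) = (b - 5)*(b^2 + 3*b + 2) = (b - 5)*(b + 1)*(b + 2)
(5) = (v + 2)*(v^4 - 10*v^3 + 31*v^2 - 30*v) = v*(v + 2)*(v^3 - 10*v^2 + 31*v - 30) = v*(v - 5)*(v + 2)*(v^2 - 5*v + 6) = v*(v - 5)*(v - 2)*(v + 2)*(v - 3)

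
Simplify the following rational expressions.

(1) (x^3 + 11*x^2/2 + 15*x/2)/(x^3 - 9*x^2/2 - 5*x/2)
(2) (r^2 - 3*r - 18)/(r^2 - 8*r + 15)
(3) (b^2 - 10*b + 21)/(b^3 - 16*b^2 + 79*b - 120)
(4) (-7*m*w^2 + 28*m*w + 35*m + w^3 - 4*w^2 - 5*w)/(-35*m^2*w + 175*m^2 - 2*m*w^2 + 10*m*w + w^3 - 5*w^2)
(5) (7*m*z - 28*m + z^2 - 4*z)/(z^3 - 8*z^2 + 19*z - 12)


(1) = (2*x^2 + 11*x + 15)/(2*x^2 - 9*x - 5)
(2) = (r^2 - 3*r - 18)/(r^2 - 8*r + 15)
(3) = (b - 7)/(b^2 - 13*b + 40)
(4) = (w + 1)/(5*m + w)
(5) = (7*m + z)/(z^2 - 4*z + 3)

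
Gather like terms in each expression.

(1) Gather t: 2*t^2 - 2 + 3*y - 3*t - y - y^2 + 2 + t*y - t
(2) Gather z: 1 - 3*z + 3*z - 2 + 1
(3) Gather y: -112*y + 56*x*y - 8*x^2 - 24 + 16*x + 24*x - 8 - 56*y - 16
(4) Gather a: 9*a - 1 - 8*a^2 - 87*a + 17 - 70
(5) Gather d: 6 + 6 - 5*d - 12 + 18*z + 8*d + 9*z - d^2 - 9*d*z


(1) = 2*t^2 + t*(y - 4) - y^2 + 2*y
(2) = 0
(3) = -8*x^2 + 40*x + y*(56*x - 168) - 48
(4) = -8*a^2 - 78*a - 54
(5) = -d^2 + d*(3 - 9*z) + 27*z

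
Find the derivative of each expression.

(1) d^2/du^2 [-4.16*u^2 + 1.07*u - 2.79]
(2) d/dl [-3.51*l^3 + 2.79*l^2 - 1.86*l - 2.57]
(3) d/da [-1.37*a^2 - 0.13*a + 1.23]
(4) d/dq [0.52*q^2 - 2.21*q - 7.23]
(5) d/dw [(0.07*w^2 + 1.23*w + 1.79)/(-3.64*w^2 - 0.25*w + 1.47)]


(1) = -8.32000000000000
(2) = -10.53*l^2 + 5.58*l - 1.86
(3) = -2.74*a - 0.13
(4) = 1.04*q - 2.21
(5) = (4.4597*w^2 + 13.237*w + 2.2556)/(13.2496*w^4 + 1.82*w^3 - 10.6391*w^2 - 0.735*w + 2.1609)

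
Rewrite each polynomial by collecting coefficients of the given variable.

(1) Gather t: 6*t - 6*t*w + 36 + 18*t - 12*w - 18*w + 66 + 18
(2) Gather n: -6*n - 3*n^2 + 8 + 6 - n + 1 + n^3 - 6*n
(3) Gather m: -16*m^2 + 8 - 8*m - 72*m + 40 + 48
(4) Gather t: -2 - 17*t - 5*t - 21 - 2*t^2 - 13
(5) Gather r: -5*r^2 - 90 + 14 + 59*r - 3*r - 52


(1) = t*(24 - 6*w) - 30*w + 120
(2) = n^3 - 3*n^2 - 13*n + 15
(3) = -16*m^2 - 80*m + 96
(4) = -2*t^2 - 22*t - 36
(5) = -5*r^2 + 56*r - 128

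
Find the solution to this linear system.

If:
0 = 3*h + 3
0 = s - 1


Then:
h = -1
s = 1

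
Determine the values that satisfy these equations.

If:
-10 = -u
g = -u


Then:
g = -10
u = 10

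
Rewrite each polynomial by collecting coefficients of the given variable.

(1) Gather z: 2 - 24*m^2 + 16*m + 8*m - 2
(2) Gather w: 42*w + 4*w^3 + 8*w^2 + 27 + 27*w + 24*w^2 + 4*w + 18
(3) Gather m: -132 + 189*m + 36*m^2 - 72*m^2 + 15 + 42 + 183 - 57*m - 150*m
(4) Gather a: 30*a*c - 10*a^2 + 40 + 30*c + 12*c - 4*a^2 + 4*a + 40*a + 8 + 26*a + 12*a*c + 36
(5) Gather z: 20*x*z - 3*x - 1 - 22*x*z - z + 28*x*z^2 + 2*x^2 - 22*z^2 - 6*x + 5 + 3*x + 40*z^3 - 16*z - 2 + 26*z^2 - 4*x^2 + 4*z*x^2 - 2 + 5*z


(1) = -24*m^2 + 24*m
(2) = 4*w^3 + 32*w^2 + 73*w + 45
(3) = -36*m^2 - 18*m + 108
(4) = -14*a^2 + a*(42*c + 70) + 42*c + 84
(5) = -2*x^2 - 6*x + 40*z^3 + z^2*(28*x + 4) + z*(4*x^2 - 2*x - 12)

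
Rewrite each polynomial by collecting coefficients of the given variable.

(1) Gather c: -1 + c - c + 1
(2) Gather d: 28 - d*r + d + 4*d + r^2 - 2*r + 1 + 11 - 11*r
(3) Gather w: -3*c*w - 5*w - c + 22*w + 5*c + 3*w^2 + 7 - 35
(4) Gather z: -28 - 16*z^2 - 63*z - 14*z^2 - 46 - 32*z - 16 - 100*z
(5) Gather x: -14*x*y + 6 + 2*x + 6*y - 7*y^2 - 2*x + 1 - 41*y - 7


(1) = 0
(2) = d*(5 - r) + r^2 - 13*r + 40
(3) = 4*c + 3*w^2 + w*(17 - 3*c) - 28
(4) = -30*z^2 - 195*z - 90
(5) = -14*x*y - 7*y^2 - 35*y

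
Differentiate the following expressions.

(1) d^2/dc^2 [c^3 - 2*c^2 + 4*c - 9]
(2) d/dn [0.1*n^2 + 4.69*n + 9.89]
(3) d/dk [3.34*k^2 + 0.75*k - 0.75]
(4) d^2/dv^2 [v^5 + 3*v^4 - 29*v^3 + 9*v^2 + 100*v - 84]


(1) = 6*c - 4
(2) = 0.2*n + 4.69
(3) = 6.68*k + 0.75
(4) = 20*v^3 + 36*v^2 - 174*v + 18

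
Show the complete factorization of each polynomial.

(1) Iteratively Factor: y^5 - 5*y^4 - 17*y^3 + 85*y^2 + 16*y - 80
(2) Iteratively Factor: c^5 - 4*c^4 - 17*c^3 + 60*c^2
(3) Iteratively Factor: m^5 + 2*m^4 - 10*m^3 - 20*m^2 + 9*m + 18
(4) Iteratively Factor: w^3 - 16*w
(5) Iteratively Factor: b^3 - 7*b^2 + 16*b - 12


(1) = (y - 4)*(y^4 - y^3 - 21*y^2 + y + 20) = (y - 4)*(y + 1)*(y^3 - 2*y^2 - 19*y + 20) = (y - 4)*(y - 1)*(y + 1)*(y^2 - y - 20) = (y - 4)*(y - 1)*(y + 1)*(y + 4)*(y - 5)
(2) = (c)*(c^4 - 4*c^3 - 17*c^2 + 60*c) = c*(c - 5)*(c^3 + c^2 - 12*c) = c*(c - 5)*(c - 3)*(c^2 + 4*c) = c^2*(c - 5)*(c - 3)*(c + 4)
(3) = (m + 1)*(m^4 + m^3 - 11*m^2 - 9*m + 18) = (m + 1)*(m + 3)*(m^3 - 2*m^2 - 5*m + 6) = (m + 1)*(m + 2)*(m + 3)*(m^2 - 4*m + 3) = (m - 1)*(m + 1)*(m + 2)*(m + 3)*(m - 3)
(4) = (w + 4)*(w^2 - 4*w) = (w - 4)*(w + 4)*(w)
(5) = (b - 2)*(b^2 - 5*b + 6) = (b - 2)^2*(b - 3)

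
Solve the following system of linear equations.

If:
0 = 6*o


Then:
o = 0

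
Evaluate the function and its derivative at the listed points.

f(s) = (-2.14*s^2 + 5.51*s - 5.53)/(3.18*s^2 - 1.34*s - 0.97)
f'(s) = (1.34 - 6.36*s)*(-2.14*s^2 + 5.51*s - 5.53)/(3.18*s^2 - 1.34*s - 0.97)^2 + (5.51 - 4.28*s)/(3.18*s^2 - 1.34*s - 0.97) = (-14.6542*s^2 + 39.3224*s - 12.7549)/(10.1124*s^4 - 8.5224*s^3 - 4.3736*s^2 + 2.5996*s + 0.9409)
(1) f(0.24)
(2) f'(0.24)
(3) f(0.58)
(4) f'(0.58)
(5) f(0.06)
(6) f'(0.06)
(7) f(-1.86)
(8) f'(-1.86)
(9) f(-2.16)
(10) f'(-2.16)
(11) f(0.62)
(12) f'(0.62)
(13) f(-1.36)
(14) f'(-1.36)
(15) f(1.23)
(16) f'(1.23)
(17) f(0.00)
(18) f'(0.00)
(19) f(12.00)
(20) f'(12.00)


(1) = 3.91
(2) = -3.39
(3) = 4.51
(4) = 11.16
(5) = 5.01
(6) = -9.68
(7) = -1.85
(8) = -0.87
(9) = -1.64
(10) = -0.59
(11) = 5.08
(12) = 17.91
(13) = -2.52
(14) = -2.06
(15) = -0.91
(16) = 2.80
(17) = 5.70
(18) = -13.56
(19) = -0.56
(20) = -0.01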